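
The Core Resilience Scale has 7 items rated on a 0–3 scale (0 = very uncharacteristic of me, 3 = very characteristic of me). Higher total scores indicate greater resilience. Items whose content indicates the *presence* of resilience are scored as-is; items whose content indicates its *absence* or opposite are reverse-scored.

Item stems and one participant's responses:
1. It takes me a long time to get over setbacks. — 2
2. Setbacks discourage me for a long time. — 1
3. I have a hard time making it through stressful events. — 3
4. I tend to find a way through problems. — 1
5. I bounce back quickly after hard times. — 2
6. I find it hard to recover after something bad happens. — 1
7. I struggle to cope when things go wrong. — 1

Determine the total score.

10

Items 1, 2, 3, 6, 7 describe the absence/opposite of resilience → reverse-score.
on a 0–3 scale, reversed = 3 − raw.
  item 1: 3 − 2 = 1
  item 2: 3 − 1 = 2
  item 3: 3 − 3 = 0
  item 4: 1
  item 5: 2
  item 6: 3 − 1 = 2
  item 7: 3 − 1 = 2
Total = 1 + 2 + 0 + 1 + 2 + 2 + 2 = 10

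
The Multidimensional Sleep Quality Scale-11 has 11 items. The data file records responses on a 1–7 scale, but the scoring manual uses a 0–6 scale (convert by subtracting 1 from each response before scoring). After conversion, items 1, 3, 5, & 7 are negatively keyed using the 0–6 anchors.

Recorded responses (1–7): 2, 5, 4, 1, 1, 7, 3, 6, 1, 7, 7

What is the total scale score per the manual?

Convert to 0–6: 1, 4, 3, 0, 0, 6, 2, 5, 0, 6, 6
Reverse-coded (reversed = (0+6) − raw = 6 − raw):
  item 1: 6 − 1 = 5
  item 3: 6 − 3 = 3
  item 5: 6 − 0 = 6
  item 7: 6 − 2 = 4
Scored: 5, 4, 3, 0, 6, 6, 4, 5, 0, 6, 6
Total = 45

45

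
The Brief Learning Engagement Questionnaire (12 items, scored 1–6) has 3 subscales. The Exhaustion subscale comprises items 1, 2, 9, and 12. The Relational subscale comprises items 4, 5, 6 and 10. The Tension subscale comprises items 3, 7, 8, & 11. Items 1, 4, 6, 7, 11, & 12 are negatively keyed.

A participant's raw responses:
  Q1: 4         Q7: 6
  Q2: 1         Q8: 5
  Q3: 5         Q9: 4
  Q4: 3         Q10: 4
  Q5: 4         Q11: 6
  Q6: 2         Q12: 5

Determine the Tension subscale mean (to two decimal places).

Tension items: 3, 7, 8, 11.
Of these, items 7 and 11 are negatively keyed; reversed = (1+6) − raw = 7 − raw.
  item 3: 5
  item 7: 7 − 6 = 1
  item 8: 5
  item 11: 7 − 6 = 1
Sum = 5 + 1 + 5 + 1 = 12
Mean = 12 / 4 = 3.00

3.00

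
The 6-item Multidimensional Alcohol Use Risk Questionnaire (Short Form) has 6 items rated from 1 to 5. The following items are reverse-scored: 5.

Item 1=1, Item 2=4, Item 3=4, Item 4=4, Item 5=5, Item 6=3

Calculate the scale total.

17

Raw sum = 21. Reverse-scored items: 5; their raw sum = 5.
Each reversal replaces raw with 6 − raw, changing the total by 6 − 2·raw per item.
Total = 21 + 1·6 − 2·5 = 21 + 6 − 10 = 17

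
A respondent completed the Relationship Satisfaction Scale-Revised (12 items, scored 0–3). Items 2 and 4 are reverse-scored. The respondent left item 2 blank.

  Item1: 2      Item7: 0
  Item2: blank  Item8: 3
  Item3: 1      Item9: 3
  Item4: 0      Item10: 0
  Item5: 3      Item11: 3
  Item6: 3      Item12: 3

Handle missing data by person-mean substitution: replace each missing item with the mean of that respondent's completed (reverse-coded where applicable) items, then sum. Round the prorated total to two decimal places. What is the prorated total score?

Reverse-coded (reverse-coded value = 3 − response):
  item 4: 3 − 0 = 3
Completed scored items (11 of 12): 2, 1, 3, 3, 3, 0, 3, 3, 0, 3, 3; sum = 24.
Person mean = 24 / 11 ≈ 2.1818
Prorated total = (24 / 11) × 12 = 26.18 (to 2 dp)

26.18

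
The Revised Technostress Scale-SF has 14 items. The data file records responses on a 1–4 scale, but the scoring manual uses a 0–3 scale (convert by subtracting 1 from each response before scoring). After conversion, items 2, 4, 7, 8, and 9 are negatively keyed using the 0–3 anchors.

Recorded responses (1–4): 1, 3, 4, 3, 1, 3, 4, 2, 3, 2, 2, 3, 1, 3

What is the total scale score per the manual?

Convert to 0–3: 0, 2, 3, 2, 0, 2, 3, 1, 2, 1, 1, 2, 0, 2
Reverse-coded (reversed = (0+3) − raw = 3 − raw):
  item 2: 3 − 2 = 1
  item 4: 3 − 2 = 1
  item 7: 3 − 3 = 0
  item 8: 3 − 1 = 2
  item 9: 3 − 2 = 1
Scored: 0, 1, 3, 1, 0, 2, 0, 2, 1, 1, 1, 2, 0, 2
Total = 16

16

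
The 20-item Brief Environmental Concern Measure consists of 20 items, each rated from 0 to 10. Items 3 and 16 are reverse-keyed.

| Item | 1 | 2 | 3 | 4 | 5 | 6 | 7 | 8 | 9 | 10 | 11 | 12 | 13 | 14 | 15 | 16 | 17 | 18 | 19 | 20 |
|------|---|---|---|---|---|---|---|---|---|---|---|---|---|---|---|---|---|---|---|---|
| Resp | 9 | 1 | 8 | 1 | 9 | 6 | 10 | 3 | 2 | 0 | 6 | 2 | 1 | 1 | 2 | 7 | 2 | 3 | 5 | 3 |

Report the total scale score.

Raw sum = 81. Reverse-keyed items: 3, 16; their raw sum = 15.
Each reversal replaces raw with 10 − raw, changing the total by 10 − 2·raw per item.
Total = 81 + 2·10 − 2·15 = 81 + 20 − 30 = 71

71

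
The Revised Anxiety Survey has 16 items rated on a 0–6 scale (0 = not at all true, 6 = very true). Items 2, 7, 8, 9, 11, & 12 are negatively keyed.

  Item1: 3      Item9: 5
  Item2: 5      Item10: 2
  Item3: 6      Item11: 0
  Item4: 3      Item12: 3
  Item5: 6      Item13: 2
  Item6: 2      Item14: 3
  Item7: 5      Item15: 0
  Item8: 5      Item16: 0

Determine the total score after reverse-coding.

Negatively keyed items use 6 − raw:
  item 2: 6 − 5 = 1
  item 7: 6 − 5 = 1
  item 8: 6 − 5 = 1
  item 9: 6 − 5 = 1
  item 11: 6 − 0 = 6
  item 12: 6 − 3 = 3
After reverse-coding: 3, 1, 6, 3, 6, 2, 1, 1, 1, 2, 6, 3, 2, 3, 0, 0
Total = 3 + 1 + 6 + 3 + 6 + 2 + 1 + 1 + 1 + 2 + 6 + 3 + 2 + 3 + 0 + 0 = 40

40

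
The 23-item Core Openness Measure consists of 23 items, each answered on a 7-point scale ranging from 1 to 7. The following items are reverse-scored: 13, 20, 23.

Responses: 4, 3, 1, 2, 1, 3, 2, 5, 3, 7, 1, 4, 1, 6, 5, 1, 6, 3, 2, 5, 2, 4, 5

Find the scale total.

Reverse-coded items (on a 1–7 scale, reversed = 8 − raw):
  item 13: 8 − 1 = 7
  item 20: 8 − 5 = 3
  item 23: 8 − 5 = 3
Scored responses: 4, 3, 1, 2, 1, 3, 2, 5, 3, 7, 1, 4, 7, 6, 5, 1, 6, 3, 2, 3, 2, 4, 3
Total = 4 + 3 + 1 + 2 + 1 + 3 + 2 + 5 + 3 + 7 + 1 + 4 + 7 + 6 + 5 + 1 + 6 + 3 + 2 + 3 + 2 + 4 + 3 = 78

78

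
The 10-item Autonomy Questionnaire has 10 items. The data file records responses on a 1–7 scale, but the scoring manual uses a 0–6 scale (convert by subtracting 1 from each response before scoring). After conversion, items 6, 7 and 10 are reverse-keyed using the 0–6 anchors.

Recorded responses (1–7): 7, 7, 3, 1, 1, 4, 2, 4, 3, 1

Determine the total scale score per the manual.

33

Convert to 0–6: 6, 6, 2, 0, 0, 3, 1, 3, 2, 0
Reverse-coded (reversed = (0+6) − raw = 6 − raw):
  item 6: 6 − 3 = 3
  item 7: 6 − 1 = 5
  item 10: 6 − 0 = 6
Scored: 6, 6, 2, 0, 0, 3, 5, 3, 2, 6
Total = 33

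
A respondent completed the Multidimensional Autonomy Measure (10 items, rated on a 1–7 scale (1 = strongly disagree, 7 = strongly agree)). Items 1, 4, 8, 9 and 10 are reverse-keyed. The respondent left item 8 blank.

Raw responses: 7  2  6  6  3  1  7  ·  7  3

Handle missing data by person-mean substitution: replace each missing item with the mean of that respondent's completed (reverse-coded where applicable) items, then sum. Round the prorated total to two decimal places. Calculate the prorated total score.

Reverse-coded (reversed = (1+7) − raw = 8 − raw):
  item 1: 8 − 7 = 1
  item 4: 8 − 6 = 2
  item 9: 8 − 7 = 1
  item 10: 8 − 3 = 5
Completed scored items (9 of 10): 1, 2, 6, 2, 3, 1, 7, 1, 5; sum = 28.
Person mean = 28 / 9 ≈ 3.1111
Prorated total = (28 / 9) × 10 = 31.11 (to 2 dp)

31.11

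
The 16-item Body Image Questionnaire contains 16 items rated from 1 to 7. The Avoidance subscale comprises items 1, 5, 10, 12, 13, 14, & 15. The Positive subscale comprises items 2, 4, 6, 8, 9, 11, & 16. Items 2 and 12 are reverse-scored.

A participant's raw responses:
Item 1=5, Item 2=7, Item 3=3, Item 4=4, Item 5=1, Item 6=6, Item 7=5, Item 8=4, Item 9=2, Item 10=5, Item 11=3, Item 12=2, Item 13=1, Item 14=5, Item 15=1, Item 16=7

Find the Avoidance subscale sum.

24

Avoidance items: 1, 5, 10, 12, 13, 14, 15.
Of these, item 12 is reverse-scored; reversed = (1+7) − raw = 8 − raw.
  item 1: 5
  item 5: 1
  item 10: 5
  item 12: 8 − 2 = 6
  item 13: 1
  item 14: 5
  item 15: 1
Sum = 5 + 1 + 5 + 6 + 1 + 5 + 1 = 24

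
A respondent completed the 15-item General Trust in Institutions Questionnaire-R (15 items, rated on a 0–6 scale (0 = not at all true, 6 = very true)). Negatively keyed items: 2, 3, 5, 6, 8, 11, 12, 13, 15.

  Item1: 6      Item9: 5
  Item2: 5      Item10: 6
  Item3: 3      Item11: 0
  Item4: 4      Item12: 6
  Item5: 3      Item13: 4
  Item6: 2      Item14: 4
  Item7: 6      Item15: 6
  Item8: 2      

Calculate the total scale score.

Reversing items 2, 3, 5, 6, 8, 11, 12, 13, & 15 with 6 − raw:
Total = 6 + (6−5) + (6−3) + 4 + (6−3) + (6−2) + 6 + (6−2) + 5 + 6 + (6−0) + (6−6) + (6−4) + 4 + (6−6)
      = 6 + 1 + 3 + 4 + 3 + 4 + 6 + 4 + 5 + 6 + 6 + 0 + 2 + 4 + 0 = 54

54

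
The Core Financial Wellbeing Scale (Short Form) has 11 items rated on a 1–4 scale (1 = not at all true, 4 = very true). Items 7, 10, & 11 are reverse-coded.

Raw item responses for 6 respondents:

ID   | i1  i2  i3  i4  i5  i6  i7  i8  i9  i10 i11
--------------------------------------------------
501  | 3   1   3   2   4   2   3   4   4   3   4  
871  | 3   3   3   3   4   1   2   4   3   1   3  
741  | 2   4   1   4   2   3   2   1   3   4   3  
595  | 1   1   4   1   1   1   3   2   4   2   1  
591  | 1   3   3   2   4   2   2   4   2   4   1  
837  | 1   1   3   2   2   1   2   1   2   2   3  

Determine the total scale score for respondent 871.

Respondent 871 raw: 3, 3, 3, 3, 4, 1, 2, 4, 3, 1, 3.
Reverse-coded (reverse-coded value = 5 − response):
  item 1: 3
  item 2: 3
  item 3: 3
  item 4: 3
  item 5: 4
  item 6: 1
  item 7: 5 − 2 = 3
  item 8: 4
  item 9: 3
  item 10: 5 − 1 = 4
  item 11: 5 − 3 = 2
Sum = 3 + 3 + 3 + 3 + 4 + 1 + 3 + 4 + 3 + 4 + 2 = 33

33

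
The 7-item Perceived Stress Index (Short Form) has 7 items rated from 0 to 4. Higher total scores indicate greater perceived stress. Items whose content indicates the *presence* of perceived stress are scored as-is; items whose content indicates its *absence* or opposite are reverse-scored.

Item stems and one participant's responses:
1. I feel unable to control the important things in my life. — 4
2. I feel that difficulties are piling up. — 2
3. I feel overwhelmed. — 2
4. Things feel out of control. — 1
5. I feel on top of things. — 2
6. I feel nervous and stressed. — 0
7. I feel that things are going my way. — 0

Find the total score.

15

Items 5, 7 describe the absence/opposite of perceived stress → reverse-score.
reversed = (0+4) − raw = 4 − raw.
  item 1: 4
  item 2: 2
  item 3: 2
  item 4: 1
  item 5: 4 − 2 = 2
  item 6: 0
  item 7: 4 − 0 = 4
Total = 4 + 2 + 2 + 1 + 2 + 0 + 4 = 15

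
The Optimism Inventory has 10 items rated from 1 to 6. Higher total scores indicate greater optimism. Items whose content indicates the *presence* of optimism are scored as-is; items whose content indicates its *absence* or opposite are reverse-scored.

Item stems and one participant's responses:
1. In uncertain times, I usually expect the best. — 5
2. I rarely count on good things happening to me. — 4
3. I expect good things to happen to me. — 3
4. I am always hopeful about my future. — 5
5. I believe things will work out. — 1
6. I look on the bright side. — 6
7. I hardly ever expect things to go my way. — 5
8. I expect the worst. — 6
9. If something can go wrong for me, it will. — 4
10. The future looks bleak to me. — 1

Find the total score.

35

Items 2, 7, 8, 9, 10 describe the absence/opposite of optimism → reverse-score.
reversed = (1+6) − raw = 7 − raw.
  item 1: 5
  item 2: 7 − 4 = 3
  item 3: 3
  item 4: 5
  item 5: 1
  item 6: 6
  item 7: 7 − 5 = 2
  item 8: 7 − 6 = 1
  item 9: 7 − 4 = 3
  item 10: 7 − 1 = 6
Total = 5 + 3 + 3 + 5 + 1 + 6 + 2 + 1 + 3 + 6 = 35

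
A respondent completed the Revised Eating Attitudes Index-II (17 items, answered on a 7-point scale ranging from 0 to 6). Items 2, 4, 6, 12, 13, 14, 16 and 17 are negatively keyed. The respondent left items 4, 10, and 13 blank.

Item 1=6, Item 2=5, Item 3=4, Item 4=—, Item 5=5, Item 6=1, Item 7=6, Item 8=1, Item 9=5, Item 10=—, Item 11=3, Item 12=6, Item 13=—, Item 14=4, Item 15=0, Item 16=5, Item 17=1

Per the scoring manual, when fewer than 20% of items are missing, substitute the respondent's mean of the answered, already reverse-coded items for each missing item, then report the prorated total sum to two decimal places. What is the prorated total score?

Reverse-coded (reverse-coded value = 6 − response):
  item 2: 6 − 5 = 1
  item 6: 6 − 1 = 5
  item 12: 6 − 6 = 0
  item 14: 6 − 4 = 2
  item 16: 6 − 5 = 1
  item 17: 6 − 1 = 5
Completed scored items (14 of 17): 6, 1, 4, 5, 5, 6, 1, 5, 3, 0, 2, 0, 1, 5; sum = 44.
Person mean = 44 / 14 ≈ 3.1429
Prorated total = (44 / 14) × 17 = 53.43 (to 2 dp)

53.43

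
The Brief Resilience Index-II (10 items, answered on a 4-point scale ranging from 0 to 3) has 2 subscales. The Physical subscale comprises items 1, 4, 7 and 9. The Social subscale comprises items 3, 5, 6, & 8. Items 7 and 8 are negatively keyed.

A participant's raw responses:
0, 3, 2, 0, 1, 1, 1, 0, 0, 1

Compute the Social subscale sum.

Social items: 3, 5, 6, 8.
Of these, item 8 is negatively keyed; reverse-coded value = 3 − response.
  item 3: 2
  item 5: 1
  item 6: 1
  item 8: 3 − 0 = 3
Sum = 2 + 1 + 1 + 3 = 7

7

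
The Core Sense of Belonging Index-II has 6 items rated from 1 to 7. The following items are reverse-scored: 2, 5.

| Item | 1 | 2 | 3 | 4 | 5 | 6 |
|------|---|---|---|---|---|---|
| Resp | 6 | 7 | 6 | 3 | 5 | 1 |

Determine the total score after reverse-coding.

20

Reversing items 2 and 5 with 8 − raw:
Total = 6 + (8−7) + 6 + 3 + (8−5) + 1
      = 6 + 1 + 6 + 3 + 3 + 1 = 20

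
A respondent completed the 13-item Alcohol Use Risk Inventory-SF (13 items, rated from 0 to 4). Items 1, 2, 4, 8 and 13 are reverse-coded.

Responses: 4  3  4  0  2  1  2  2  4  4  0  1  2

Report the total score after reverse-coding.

27

Reverse-coded items (on a 0–4 scale, reversed = 4 − raw):
  item 1: 4 − 4 = 0
  item 2: 4 − 3 = 1
  item 4: 4 − 0 = 4
  item 8: 4 − 2 = 2
  item 13: 4 − 2 = 2
After reverse-coding: 0, 1, 4, 4, 2, 1, 2, 2, 4, 4, 0, 1, 2
Total = 0 + 1 + 4 + 4 + 2 + 1 + 2 + 2 + 4 + 4 + 0 + 1 + 2 = 27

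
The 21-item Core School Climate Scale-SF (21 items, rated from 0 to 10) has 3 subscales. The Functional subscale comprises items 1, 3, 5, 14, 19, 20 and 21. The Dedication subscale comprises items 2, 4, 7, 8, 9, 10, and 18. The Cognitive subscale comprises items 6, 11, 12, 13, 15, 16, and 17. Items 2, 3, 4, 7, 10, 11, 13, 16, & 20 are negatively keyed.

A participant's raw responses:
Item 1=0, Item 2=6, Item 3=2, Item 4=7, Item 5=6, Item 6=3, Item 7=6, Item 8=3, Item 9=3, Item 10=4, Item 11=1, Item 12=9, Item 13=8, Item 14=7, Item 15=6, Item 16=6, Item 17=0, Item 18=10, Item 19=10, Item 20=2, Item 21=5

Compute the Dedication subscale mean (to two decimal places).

Dedication items: 2, 4, 7, 8, 9, 10, 18.
Of these, items 2, 4, 7, and 10 are negatively keyed; reverse-coded value = 10 − response.
  item 2: 10 − 6 = 4
  item 4: 10 − 7 = 3
  item 7: 10 − 6 = 4
  item 8: 3
  item 9: 3
  item 10: 10 − 4 = 6
  item 18: 10
Sum = 4 + 3 + 4 + 3 + 3 + 6 + 10 = 33
Mean = 33 / 7 = 4.71

4.71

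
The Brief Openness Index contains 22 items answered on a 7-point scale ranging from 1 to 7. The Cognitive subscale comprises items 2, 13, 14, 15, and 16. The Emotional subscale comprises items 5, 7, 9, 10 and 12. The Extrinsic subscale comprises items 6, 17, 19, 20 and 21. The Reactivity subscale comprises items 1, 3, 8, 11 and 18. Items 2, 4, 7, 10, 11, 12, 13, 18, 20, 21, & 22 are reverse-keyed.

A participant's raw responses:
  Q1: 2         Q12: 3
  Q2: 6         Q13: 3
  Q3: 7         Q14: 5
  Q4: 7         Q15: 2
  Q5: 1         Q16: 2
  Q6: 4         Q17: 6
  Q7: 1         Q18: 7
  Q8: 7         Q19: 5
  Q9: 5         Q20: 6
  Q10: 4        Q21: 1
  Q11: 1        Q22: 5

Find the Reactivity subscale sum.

24

Reactivity items: 1, 3, 8, 11, 18.
Of these, items 11 and 18 are reverse-keyed; on a 1–7 scale, reversed = 8 − raw.
  item 1: 2
  item 3: 7
  item 8: 7
  item 11: 8 − 1 = 7
  item 18: 8 − 7 = 1
Sum = 2 + 7 + 7 + 7 + 1 = 24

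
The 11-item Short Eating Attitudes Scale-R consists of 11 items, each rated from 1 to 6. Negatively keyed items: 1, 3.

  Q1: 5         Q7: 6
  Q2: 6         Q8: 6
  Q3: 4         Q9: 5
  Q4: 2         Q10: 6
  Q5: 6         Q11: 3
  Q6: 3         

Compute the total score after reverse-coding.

48

Raw sum = 52. Negatively keyed items: 1, 3; their raw sum = 9.
Each reversal replaces raw with 7 − raw, changing the total by 7 − 2·raw per item.
Total = 52 + 2·7 − 2·9 = 52 + 14 − 18 = 48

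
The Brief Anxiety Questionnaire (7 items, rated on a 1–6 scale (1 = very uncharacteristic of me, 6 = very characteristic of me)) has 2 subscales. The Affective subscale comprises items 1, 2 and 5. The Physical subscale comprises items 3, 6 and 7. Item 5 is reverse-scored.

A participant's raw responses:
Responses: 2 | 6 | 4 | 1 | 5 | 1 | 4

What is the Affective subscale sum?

10

Affective items: 1, 2, 5.
Of these, item 5 is reverse-scored; reverse-coded value = 7 − response.
  item 1: 2
  item 2: 6
  item 5: 7 − 5 = 2
Sum = 2 + 6 + 2 = 10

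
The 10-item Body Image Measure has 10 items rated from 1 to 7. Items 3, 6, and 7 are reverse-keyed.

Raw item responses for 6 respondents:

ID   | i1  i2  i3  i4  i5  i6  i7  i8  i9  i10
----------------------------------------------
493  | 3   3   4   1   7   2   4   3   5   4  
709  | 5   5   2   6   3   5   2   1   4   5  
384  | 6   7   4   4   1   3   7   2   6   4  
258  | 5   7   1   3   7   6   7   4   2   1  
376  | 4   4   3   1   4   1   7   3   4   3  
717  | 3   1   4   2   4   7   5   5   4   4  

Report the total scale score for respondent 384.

40

Respondent 384 raw: 6, 7, 4, 4, 1, 3, 7, 2, 6, 4.
Reverse-coded (reversed = (1+7) − raw = 8 − raw):
  item 1: 6
  item 2: 7
  item 3: 8 − 4 = 4
  item 4: 4
  item 5: 1
  item 6: 8 − 3 = 5
  item 7: 8 − 7 = 1
  item 8: 2
  item 9: 6
  item 10: 4
Sum = 6 + 7 + 4 + 4 + 1 + 5 + 1 + 2 + 6 + 4 = 40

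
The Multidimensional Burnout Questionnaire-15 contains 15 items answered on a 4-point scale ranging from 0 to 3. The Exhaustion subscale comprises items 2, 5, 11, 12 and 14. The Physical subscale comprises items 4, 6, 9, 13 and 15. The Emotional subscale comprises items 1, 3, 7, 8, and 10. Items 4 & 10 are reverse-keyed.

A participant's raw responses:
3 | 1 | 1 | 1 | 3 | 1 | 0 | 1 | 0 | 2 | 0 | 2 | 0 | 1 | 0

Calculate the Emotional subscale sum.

6

Emotional items: 1, 3, 7, 8, 10.
Of these, item 10 is reverse-keyed; reversed = (0+3) − raw = 3 − raw.
  item 1: 3
  item 3: 1
  item 7: 0
  item 8: 1
  item 10: 3 − 2 = 1
Sum = 3 + 1 + 0 + 1 + 1 = 6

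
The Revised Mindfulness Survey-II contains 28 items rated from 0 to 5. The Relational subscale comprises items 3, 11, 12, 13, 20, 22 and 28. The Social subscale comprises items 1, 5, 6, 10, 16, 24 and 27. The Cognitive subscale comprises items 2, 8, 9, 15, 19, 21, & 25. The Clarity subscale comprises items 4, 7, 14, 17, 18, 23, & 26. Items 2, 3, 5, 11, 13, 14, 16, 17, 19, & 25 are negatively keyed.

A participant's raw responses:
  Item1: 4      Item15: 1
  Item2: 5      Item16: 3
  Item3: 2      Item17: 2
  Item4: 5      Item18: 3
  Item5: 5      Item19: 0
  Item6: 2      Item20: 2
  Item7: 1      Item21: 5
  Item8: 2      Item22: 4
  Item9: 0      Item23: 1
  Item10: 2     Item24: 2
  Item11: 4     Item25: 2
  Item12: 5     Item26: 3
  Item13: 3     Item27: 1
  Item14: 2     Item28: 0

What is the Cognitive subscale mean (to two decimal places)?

2.29

Cognitive items: 2, 8, 9, 15, 19, 21, 25.
Of these, items 2, 19, and 25 are negatively keyed; reversed = (0+5) − raw = 5 − raw.
  item 2: 5 − 5 = 0
  item 8: 2
  item 9: 0
  item 15: 1
  item 19: 5 − 0 = 5
  item 21: 5
  item 25: 5 − 2 = 3
Sum = 0 + 2 + 0 + 1 + 5 + 5 + 3 = 16
Mean = 16 / 7 = 2.29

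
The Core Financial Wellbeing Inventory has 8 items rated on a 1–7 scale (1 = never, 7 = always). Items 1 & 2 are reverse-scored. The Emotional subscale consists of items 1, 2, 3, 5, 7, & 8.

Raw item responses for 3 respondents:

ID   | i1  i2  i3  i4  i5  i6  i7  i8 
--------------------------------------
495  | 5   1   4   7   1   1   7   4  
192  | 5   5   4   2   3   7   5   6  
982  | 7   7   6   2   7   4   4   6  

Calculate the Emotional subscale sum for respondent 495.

26

Respondent 495 raw: 5, 1, 4, 7, 1, 1, 7, 4.
Emotional items: 1, 2, 3, 5, 7, 8.
Reverse-coded (reversed = (1+7) − raw = 8 − raw):
  item 1: 8 − 5 = 3
  item 2: 8 − 1 = 7
  item 3: 4
  item 5: 1
  item 7: 7
  item 8: 4
Sum = 3 + 7 + 4 + 1 + 7 + 4 = 26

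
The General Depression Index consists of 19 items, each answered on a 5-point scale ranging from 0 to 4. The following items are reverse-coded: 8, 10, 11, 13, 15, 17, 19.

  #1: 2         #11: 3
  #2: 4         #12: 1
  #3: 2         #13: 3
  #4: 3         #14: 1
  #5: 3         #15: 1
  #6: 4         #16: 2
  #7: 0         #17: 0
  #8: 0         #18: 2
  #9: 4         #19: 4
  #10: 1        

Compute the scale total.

Reverse-coded items use 4 − raw:
  item 8: 4 − 0 = 4
  item 10: 4 − 1 = 3
  item 11: 4 − 3 = 1
  item 13: 4 − 3 = 1
  item 15: 4 − 1 = 3
  item 17: 4 − 0 = 4
  item 19: 4 − 4 = 0
Scored responses: 2, 4, 2, 3, 3, 4, 0, 4, 4, 3, 1, 1, 1, 1, 3, 2, 4, 2, 0
Total = 2 + 4 + 2 + 3 + 3 + 4 + 0 + 4 + 4 + 3 + 1 + 1 + 1 + 1 + 3 + 2 + 4 + 2 + 0 = 44

44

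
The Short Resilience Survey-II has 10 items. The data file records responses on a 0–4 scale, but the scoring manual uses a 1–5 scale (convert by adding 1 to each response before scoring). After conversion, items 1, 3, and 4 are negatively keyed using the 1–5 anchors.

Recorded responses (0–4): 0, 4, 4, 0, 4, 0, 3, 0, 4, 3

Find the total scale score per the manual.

36

Convert to 1–5: 1, 5, 5, 1, 5, 1, 4, 1, 5, 4
Reverse-coded (reverse-coded value = 6 − response):
  item 1: 6 − 1 = 5
  item 3: 6 − 5 = 1
  item 4: 6 − 1 = 5
Scored: 5, 5, 1, 5, 5, 1, 4, 1, 5, 4
Total = 36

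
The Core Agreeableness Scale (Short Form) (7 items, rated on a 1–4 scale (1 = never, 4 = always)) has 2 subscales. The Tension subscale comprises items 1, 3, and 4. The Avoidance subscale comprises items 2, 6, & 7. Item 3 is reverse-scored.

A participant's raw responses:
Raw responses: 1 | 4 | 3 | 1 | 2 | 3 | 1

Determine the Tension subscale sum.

Tension items: 1, 3, 4.
Of these, item 3 is reverse-scored; reversed = (1+4) − raw = 5 − raw.
  item 1: 1
  item 3: 5 − 3 = 2
  item 4: 1
Sum = 1 + 2 + 1 = 4

4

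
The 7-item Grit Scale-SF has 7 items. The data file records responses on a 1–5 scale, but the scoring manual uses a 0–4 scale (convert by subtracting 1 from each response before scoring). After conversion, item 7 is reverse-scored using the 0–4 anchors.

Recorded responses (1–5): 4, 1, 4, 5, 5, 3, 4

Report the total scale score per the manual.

17

Convert to 0–4: 3, 0, 3, 4, 4, 2, 3
Reverse-coded (reverse-coded value = 4 − response):
  item 7: 4 − 3 = 1
Scored: 3, 0, 3, 4, 4, 2, 1
Total = 17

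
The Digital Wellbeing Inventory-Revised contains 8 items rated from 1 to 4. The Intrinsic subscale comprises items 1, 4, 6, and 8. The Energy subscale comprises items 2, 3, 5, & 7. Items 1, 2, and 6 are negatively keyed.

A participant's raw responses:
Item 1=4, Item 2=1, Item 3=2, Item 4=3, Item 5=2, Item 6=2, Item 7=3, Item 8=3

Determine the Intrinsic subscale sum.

10

Intrinsic items: 1, 4, 6, 8.
Of these, items 1 & 6 are negatively keyed; reversed = (1+4) − raw = 5 − raw.
  item 1: 5 − 4 = 1
  item 4: 3
  item 6: 5 − 2 = 3
  item 8: 3
Sum = 1 + 3 + 3 + 3 = 10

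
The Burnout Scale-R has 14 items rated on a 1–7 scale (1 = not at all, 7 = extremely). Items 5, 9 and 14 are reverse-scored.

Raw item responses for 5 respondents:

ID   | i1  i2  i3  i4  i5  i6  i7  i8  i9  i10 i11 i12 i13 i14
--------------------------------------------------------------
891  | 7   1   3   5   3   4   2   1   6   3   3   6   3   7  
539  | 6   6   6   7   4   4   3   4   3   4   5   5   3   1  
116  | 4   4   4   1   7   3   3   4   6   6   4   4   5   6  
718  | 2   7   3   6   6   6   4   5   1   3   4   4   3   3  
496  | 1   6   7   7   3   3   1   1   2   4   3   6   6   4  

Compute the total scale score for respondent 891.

46

Respondent 891 raw: 7, 1, 3, 5, 3, 4, 2, 1, 6, 3, 3, 6, 3, 7.
Reverse-coded (reverse-coded value = 8 − response):
  item 1: 7
  item 2: 1
  item 3: 3
  item 4: 5
  item 5: 8 − 3 = 5
  item 6: 4
  item 7: 2
  item 8: 1
  item 9: 8 − 6 = 2
  item 10: 3
  item 11: 3
  item 12: 6
  item 13: 3
  item 14: 8 − 7 = 1
Sum = 7 + 1 + 3 + 5 + 5 + 4 + 2 + 1 + 2 + 3 + 3 + 6 + 3 + 1 = 46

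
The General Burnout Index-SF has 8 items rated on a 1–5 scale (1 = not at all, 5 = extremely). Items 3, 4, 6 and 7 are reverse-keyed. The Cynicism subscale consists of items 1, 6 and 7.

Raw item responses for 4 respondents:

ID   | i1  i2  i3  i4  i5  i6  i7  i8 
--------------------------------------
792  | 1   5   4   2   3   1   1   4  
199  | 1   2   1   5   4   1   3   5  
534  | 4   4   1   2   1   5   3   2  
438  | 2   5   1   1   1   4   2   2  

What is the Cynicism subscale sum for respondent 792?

Respondent 792 raw: 1, 5, 4, 2, 3, 1, 1, 4.
Cynicism items: 1, 6, 7.
Reverse-coded (on a 1–5 scale, reversed = 6 − raw):
  item 1: 1
  item 6: 6 − 1 = 5
  item 7: 6 − 1 = 5
Sum = 1 + 5 + 5 = 11

11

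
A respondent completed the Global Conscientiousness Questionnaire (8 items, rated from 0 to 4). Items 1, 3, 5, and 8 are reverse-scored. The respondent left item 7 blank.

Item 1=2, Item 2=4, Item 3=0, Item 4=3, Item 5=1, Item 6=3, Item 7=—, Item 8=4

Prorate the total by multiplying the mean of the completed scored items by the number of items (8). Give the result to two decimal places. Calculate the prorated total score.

Reverse-coded (on a 0–4 scale, reversed = 4 − raw):
  item 1: 4 − 2 = 2
  item 3: 4 − 0 = 4
  item 5: 4 − 1 = 3
  item 8: 4 − 4 = 0
Completed scored items (7 of 8): 2, 4, 4, 3, 3, 3, 0; sum = 19.
Person mean = 19 / 7 ≈ 2.7143
Prorated total = (19 / 7) × 8 = 21.71 (to 2 dp)

21.71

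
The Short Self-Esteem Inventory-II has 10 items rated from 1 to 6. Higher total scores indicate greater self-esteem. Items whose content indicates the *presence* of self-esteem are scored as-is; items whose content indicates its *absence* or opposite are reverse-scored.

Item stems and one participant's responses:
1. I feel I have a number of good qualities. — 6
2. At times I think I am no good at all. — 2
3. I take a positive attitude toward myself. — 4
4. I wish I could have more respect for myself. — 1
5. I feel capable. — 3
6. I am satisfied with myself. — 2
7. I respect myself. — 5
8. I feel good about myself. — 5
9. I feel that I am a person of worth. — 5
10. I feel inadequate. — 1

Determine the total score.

Items 2, 4, 10 describe the absence/opposite of self-esteem → reverse-score.
reversed = (1+6) − raw = 7 − raw.
  item 1: 6
  item 2: 7 − 2 = 5
  item 3: 4
  item 4: 7 − 1 = 6
  item 5: 3
  item 6: 2
  item 7: 5
  item 8: 5
  item 9: 5
  item 10: 7 − 1 = 6
Total = 6 + 5 + 4 + 6 + 3 + 2 + 5 + 5 + 5 + 6 = 47

47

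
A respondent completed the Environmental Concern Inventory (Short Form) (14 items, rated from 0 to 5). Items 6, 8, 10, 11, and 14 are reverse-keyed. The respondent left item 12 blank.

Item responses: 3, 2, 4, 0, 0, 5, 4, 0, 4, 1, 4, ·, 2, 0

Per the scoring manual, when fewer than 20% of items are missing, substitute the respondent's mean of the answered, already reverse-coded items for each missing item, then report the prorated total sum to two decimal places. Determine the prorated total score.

Reverse-coded (reverse-coded value = 5 − response):
  item 6: 5 − 5 = 0
  item 8: 5 − 0 = 5
  item 10: 5 − 1 = 4
  item 11: 5 − 4 = 1
  item 14: 5 − 0 = 5
Completed scored items (13 of 14): 3, 2, 4, 0, 0, 0, 4, 5, 4, 4, 1, 2, 5; sum = 34.
Person mean = 34 / 13 ≈ 2.6154
Prorated total = (34 / 13) × 14 = 36.62 (to 2 dp)

36.62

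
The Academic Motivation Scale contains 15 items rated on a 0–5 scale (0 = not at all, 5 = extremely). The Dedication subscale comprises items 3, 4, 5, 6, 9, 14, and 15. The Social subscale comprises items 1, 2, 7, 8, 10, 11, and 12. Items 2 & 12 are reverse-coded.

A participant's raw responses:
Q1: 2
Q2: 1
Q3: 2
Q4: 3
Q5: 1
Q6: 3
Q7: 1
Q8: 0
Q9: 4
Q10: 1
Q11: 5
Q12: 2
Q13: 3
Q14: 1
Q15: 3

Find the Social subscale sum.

16

Social items: 1, 2, 7, 8, 10, 11, 12.
Of these, items 2 and 12 are reverse-coded; reversed = (0+5) − raw = 5 − raw.
  item 1: 2
  item 2: 5 − 1 = 4
  item 7: 1
  item 8: 0
  item 10: 1
  item 11: 5
  item 12: 5 − 2 = 3
Sum = 2 + 4 + 1 + 0 + 1 + 5 + 3 = 16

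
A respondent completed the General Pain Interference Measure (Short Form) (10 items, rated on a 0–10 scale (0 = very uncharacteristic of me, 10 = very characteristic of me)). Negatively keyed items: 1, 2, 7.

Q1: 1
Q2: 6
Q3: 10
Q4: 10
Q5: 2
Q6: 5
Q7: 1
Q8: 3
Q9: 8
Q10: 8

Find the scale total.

Reverse-coded items (reversed = (0+10) − raw = 10 − raw):
  item 1: 10 − 1 = 9
  item 2: 10 − 6 = 4
  item 7: 10 − 1 = 9
After reverse-coding: 9, 4, 10, 10, 2, 5, 9, 3, 8, 8
Total = 9 + 4 + 10 + 10 + 2 + 5 + 9 + 3 + 8 + 8 = 68

68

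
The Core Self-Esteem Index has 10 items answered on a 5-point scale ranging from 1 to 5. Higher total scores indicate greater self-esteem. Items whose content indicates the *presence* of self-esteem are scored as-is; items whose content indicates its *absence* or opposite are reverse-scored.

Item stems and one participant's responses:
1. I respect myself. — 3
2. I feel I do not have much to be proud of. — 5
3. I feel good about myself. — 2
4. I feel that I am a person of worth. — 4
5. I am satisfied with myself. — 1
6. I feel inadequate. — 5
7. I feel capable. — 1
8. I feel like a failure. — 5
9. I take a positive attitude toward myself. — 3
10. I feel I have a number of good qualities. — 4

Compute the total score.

Items 2, 6, 8 describe the absence/opposite of self-esteem → reverse-score.
reverse-coded value = 6 − response.
  item 1: 3
  item 2: 6 − 5 = 1
  item 3: 2
  item 4: 4
  item 5: 1
  item 6: 6 − 5 = 1
  item 7: 1
  item 8: 6 − 5 = 1
  item 9: 3
  item 10: 4
Total = 3 + 1 + 2 + 4 + 1 + 1 + 1 + 1 + 3 + 4 = 21

21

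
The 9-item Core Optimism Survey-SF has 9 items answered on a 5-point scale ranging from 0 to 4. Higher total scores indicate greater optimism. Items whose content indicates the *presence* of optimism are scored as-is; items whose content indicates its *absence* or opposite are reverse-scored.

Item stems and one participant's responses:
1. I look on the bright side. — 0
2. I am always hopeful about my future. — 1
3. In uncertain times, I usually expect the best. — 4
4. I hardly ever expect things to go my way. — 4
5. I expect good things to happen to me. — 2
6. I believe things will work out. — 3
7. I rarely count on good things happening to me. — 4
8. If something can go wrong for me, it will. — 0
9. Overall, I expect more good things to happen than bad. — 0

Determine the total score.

Items 4, 7, 8 describe the absence/opposite of optimism → reverse-score.
on a 0–4 scale, reversed = 4 − raw.
  item 1: 0
  item 2: 1
  item 3: 4
  item 4: 4 − 4 = 0
  item 5: 2
  item 6: 3
  item 7: 4 − 4 = 0
  item 8: 4 − 0 = 4
  item 9: 0
Total = 0 + 1 + 4 + 0 + 2 + 3 + 0 + 4 + 0 = 14

14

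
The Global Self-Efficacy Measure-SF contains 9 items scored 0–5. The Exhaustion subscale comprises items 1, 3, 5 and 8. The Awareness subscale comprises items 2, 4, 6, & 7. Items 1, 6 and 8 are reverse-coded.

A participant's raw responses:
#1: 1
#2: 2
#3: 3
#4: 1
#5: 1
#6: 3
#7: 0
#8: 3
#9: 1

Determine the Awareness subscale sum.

Awareness items: 2, 4, 6, 7.
Of these, item 6 is reverse-coded; reverse-coded value = 5 − response.
  item 2: 2
  item 4: 1
  item 6: 5 − 3 = 2
  item 7: 0
Sum = 2 + 1 + 2 + 0 = 5

5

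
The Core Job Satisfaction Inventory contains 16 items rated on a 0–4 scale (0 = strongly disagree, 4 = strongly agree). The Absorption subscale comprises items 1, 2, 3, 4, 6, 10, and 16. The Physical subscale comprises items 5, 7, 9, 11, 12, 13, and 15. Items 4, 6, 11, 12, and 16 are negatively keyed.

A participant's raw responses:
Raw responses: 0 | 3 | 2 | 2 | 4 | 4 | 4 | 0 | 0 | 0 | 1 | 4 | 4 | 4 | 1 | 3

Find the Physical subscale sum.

16

Physical items: 5, 7, 9, 11, 12, 13, 15.
Of these, items 11 & 12 are negatively keyed; on a 0–4 scale, reversed = 4 − raw.
  item 5: 4
  item 7: 4
  item 9: 0
  item 11: 4 − 1 = 3
  item 12: 4 − 4 = 0
  item 13: 4
  item 15: 1
Sum = 4 + 4 + 0 + 3 + 0 + 4 + 1 = 16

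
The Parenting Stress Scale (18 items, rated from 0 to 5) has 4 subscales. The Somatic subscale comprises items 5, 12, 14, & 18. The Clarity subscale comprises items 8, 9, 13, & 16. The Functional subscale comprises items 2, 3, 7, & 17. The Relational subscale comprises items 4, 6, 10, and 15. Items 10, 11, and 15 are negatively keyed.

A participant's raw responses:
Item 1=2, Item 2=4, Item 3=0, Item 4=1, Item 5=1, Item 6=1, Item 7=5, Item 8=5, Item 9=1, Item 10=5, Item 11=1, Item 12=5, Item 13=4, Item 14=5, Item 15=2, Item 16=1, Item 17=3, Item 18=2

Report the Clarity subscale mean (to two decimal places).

2.75

Clarity items: 8, 9, 13, 16.
  item 8: 5
  item 9: 1
  item 13: 4
  item 16: 1
Sum = 5 + 1 + 4 + 1 = 11
Mean = 11 / 4 = 2.75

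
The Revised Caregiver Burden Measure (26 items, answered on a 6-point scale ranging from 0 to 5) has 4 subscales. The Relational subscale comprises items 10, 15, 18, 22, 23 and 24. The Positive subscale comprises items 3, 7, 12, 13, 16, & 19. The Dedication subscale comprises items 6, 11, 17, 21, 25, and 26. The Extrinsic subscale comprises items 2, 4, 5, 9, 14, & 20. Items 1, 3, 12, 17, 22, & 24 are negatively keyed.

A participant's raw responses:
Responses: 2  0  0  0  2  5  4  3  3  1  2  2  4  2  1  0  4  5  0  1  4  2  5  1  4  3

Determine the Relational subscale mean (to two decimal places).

Relational items: 10, 15, 18, 22, 23, 24.
Of these, items 22 & 24 are negatively keyed; reverse-coded value = 5 − response.
  item 10: 1
  item 15: 1
  item 18: 5
  item 22: 5 − 2 = 3
  item 23: 5
  item 24: 5 − 1 = 4
Sum = 1 + 1 + 5 + 3 + 5 + 4 = 19
Mean = 19 / 6 = 3.17

3.17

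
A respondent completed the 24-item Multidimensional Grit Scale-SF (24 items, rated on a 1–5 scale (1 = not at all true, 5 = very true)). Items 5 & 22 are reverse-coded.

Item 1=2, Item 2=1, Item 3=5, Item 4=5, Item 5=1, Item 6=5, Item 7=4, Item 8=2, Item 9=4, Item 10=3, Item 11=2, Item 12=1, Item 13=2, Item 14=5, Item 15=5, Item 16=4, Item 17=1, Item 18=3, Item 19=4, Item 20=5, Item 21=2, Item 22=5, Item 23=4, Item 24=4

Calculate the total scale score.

79

Reverse-coded items use 6 − raw:
  item 5: 6 − 1 = 5
  item 22: 6 − 5 = 1
Scored responses: 2, 1, 5, 5, 5, 5, 4, 2, 4, 3, 2, 1, 2, 5, 5, 4, 1, 3, 4, 5, 2, 1, 4, 4
Total = 2 + 1 + 5 + 5 + 5 + 5 + 4 + 2 + 4 + 3 + 2 + 1 + 2 + 5 + 5 + 4 + 1 + 3 + 4 + 5 + 2 + 1 + 4 + 4 = 79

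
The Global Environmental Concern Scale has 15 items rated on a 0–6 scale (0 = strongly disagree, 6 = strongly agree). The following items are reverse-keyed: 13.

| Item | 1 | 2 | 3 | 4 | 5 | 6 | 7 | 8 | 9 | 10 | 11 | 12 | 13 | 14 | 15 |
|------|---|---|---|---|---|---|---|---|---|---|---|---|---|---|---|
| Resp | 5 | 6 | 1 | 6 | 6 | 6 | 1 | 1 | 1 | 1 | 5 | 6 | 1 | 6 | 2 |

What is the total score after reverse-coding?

Reversing item 13 with 6 − raw:
Total = 5 + 6 + 1 + 6 + 6 + 6 + 1 + 1 + 1 + 1 + 5 + 6 + (6−1) + 6 + 2
      = 5 + 6 + 1 + 6 + 6 + 6 + 1 + 1 + 1 + 1 + 5 + 6 + 5 + 6 + 2 = 58

58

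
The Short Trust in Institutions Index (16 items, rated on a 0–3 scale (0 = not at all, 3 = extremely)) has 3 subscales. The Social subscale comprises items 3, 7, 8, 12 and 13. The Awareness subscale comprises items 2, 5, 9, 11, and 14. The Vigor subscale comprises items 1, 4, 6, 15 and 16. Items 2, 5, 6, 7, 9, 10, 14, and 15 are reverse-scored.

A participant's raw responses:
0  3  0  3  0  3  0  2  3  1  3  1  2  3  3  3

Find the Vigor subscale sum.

Vigor items: 1, 4, 6, 15, 16.
Of these, items 6 and 15 are reverse-scored; on a 0–3 scale, reversed = 3 − raw.
  item 1: 0
  item 4: 3
  item 6: 3 − 3 = 0
  item 15: 3 − 3 = 0
  item 16: 3
Sum = 0 + 3 + 0 + 0 + 3 = 6

6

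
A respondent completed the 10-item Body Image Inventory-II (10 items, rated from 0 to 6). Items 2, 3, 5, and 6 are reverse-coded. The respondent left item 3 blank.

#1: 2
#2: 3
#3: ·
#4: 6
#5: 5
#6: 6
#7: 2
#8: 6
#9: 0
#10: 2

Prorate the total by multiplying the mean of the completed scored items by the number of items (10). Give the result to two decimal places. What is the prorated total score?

Reverse-coded (reversed = (0+6) − raw = 6 − raw):
  item 2: 6 − 3 = 3
  item 5: 6 − 5 = 1
  item 6: 6 − 6 = 0
Completed scored items (9 of 10): 2, 3, 6, 1, 0, 2, 6, 0, 2; sum = 22.
Person mean = 22 / 9 ≈ 2.4444
Prorated total = (22 / 9) × 10 = 24.44 (to 2 dp)

24.44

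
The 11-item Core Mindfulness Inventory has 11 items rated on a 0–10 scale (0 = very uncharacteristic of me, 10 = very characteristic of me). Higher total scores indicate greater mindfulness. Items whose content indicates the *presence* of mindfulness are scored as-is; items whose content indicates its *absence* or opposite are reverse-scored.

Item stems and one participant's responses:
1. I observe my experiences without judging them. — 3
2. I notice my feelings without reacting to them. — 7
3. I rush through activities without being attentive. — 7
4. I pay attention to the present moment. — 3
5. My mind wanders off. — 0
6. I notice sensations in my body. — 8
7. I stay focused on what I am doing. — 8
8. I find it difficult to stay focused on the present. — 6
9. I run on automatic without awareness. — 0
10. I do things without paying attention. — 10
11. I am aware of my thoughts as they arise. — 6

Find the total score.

62

Items 3, 5, 8, 9, 10 describe the absence/opposite of mindfulness → reverse-score.
on a 0–10 scale, reversed = 10 − raw.
  item 1: 3
  item 2: 7
  item 3: 10 − 7 = 3
  item 4: 3
  item 5: 10 − 0 = 10
  item 6: 8
  item 7: 8
  item 8: 10 − 6 = 4
  item 9: 10 − 0 = 10
  item 10: 10 − 10 = 0
  item 11: 6
Total = 3 + 7 + 3 + 3 + 10 + 8 + 8 + 4 + 10 + 0 + 6 = 62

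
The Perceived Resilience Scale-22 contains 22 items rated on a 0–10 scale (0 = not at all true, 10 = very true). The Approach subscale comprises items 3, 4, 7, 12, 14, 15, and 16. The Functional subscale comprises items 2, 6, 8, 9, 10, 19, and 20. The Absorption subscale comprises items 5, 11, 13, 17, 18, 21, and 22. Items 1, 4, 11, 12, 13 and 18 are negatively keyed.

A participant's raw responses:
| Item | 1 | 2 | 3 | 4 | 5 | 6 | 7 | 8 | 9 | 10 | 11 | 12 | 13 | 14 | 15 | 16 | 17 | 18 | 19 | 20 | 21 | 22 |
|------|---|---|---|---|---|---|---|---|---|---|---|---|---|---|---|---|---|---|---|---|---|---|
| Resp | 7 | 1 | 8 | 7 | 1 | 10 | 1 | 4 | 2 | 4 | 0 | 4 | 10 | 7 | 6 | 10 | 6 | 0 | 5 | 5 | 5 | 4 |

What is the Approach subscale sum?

Approach items: 3, 4, 7, 12, 14, 15, 16.
Of these, items 4 & 12 are negatively keyed; reversed = (0+10) − raw = 10 − raw.
  item 3: 8
  item 4: 10 − 7 = 3
  item 7: 1
  item 12: 10 − 4 = 6
  item 14: 7
  item 15: 6
  item 16: 10
Sum = 8 + 3 + 1 + 6 + 7 + 6 + 10 = 41

41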